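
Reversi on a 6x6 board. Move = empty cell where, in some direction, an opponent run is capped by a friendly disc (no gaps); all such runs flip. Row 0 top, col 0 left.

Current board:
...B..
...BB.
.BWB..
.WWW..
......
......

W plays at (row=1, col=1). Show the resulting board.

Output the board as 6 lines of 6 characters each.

Answer: ...B..
.W.BB.
.WWB..
.WWW..
......
......

Derivation:
Place W at (1,1); scan 8 dirs for brackets.
Dir NW: first cell '.' (not opp) -> no flip
Dir N: first cell '.' (not opp) -> no flip
Dir NE: first cell '.' (not opp) -> no flip
Dir W: first cell '.' (not opp) -> no flip
Dir E: first cell '.' (not opp) -> no flip
Dir SW: first cell '.' (not opp) -> no flip
Dir S: opp run (2,1) capped by W -> flip
Dir SE: first cell 'W' (not opp) -> no flip
All flips: (2,1)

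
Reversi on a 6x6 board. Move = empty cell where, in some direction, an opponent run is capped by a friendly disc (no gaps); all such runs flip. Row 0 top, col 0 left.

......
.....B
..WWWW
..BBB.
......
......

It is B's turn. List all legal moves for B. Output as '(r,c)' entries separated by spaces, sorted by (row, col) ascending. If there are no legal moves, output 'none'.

Answer: (1,1) (1,2) (1,3) (1,4) (3,5)

Derivation:
(1,1): flips 1 -> legal
(1,2): flips 2 -> legal
(1,3): flips 1 -> legal
(1,4): flips 2 -> legal
(2,1): no bracket -> illegal
(3,1): no bracket -> illegal
(3,5): flips 1 -> legal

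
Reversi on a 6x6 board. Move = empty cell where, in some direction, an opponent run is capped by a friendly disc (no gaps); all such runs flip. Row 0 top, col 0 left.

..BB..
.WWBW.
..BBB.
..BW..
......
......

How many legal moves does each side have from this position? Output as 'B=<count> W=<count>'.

Answer: B=13 W=5

Derivation:
-- B to move --
(0,0): flips 1 -> legal
(0,1): flips 1 -> legal
(0,4): flips 1 -> legal
(0,5): flips 1 -> legal
(1,0): flips 2 -> legal
(1,5): flips 1 -> legal
(2,0): flips 1 -> legal
(2,1): flips 1 -> legal
(2,5): flips 1 -> legal
(3,4): flips 1 -> legal
(4,2): flips 1 -> legal
(4,3): flips 1 -> legal
(4,4): flips 1 -> legal
B mobility = 13
-- W to move --
(0,1): no bracket -> illegal
(0,4): no bracket -> illegal
(1,5): flips 1 -> legal
(2,1): no bracket -> illegal
(2,5): no bracket -> illegal
(3,1): flips 1 -> legal
(3,4): flips 2 -> legal
(3,5): no bracket -> illegal
(4,1): flips 2 -> legal
(4,2): flips 2 -> legal
(4,3): no bracket -> illegal
W mobility = 5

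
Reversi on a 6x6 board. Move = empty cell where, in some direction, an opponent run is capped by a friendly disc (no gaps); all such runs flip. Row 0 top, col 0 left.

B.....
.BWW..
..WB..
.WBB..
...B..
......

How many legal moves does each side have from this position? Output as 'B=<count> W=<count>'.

Answer: B=6 W=6

Derivation:
-- B to move --
(0,1): flips 1 -> legal
(0,2): flips 2 -> legal
(0,3): flips 1 -> legal
(0,4): no bracket -> illegal
(1,4): flips 2 -> legal
(2,0): no bracket -> illegal
(2,1): flips 1 -> legal
(2,4): no bracket -> illegal
(3,0): flips 1 -> legal
(4,0): no bracket -> illegal
(4,1): no bracket -> illegal
(4,2): no bracket -> illegal
B mobility = 6
-- W to move --
(0,1): no bracket -> illegal
(0,2): no bracket -> illegal
(1,0): flips 1 -> legal
(1,4): no bracket -> illegal
(2,0): no bracket -> illegal
(2,1): no bracket -> illegal
(2,4): flips 1 -> legal
(3,4): flips 3 -> legal
(4,1): no bracket -> illegal
(4,2): flips 1 -> legal
(4,4): flips 1 -> legal
(5,2): no bracket -> illegal
(5,3): flips 3 -> legal
(5,4): no bracket -> illegal
W mobility = 6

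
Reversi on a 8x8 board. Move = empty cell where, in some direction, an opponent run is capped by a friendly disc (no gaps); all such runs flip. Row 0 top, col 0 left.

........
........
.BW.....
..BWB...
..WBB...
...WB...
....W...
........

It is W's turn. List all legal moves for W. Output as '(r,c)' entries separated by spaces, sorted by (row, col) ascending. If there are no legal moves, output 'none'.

Answer: (2,0) (2,4) (3,1) (3,5) (4,5) (5,5)

Derivation:
(1,0): no bracket -> illegal
(1,1): no bracket -> illegal
(1,2): no bracket -> illegal
(2,0): flips 1 -> legal
(2,3): no bracket -> illegal
(2,4): flips 3 -> legal
(2,5): no bracket -> illegal
(3,0): no bracket -> illegal
(3,1): flips 1 -> legal
(3,5): flips 2 -> legal
(4,1): no bracket -> illegal
(4,5): flips 2 -> legal
(5,2): no bracket -> illegal
(5,5): flips 2 -> legal
(6,3): no bracket -> illegal
(6,5): no bracket -> illegal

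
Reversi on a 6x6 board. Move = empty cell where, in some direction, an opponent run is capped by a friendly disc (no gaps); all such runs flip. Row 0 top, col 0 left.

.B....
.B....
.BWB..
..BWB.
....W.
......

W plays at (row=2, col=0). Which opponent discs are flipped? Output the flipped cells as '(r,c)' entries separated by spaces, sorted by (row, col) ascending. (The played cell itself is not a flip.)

Answer: (2,1)

Derivation:
Dir NW: edge -> no flip
Dir N: first cell '.' (not opp) -> no flip
Dir NE: opp run (1,1), next='.' -> no flip
Dir W: edge -> no flip
Dir E: opp run (2,1) capped by W -> flip
Dir SW: edge -> no flip
Dir S: first cell '.' (not opp) -> no flip
Dir SE: first cell '.' (not opp) -> no flip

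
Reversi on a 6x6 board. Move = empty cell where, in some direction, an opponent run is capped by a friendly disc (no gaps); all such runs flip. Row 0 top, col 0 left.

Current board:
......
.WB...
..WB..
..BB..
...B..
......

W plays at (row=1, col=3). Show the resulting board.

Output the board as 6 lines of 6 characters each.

Answer: ......
.WWW..
..WB..
..BB..
...B..
......

Derivation:
Place W at (1,3); scan 8 dirs for brackets.
Dir NW: first cell '.' (not opp) -> no flip
Dir N: first cell '.' (not opp) -> no flip
Dir NE: first cell '.' (not opp) -> no flip
Dir W: opp run (1,2) capped by W -> flip
Dir E: first cell '.' (not opp) -> no flip
Dir SW: first cell 'W' (not opp) -> no flip
Dir S: opp run (2,3) (3,3) (4,3), next='.' -> no flip
Dir SE: first cell '.' (not opp) -> no flip
All flips: (1,2)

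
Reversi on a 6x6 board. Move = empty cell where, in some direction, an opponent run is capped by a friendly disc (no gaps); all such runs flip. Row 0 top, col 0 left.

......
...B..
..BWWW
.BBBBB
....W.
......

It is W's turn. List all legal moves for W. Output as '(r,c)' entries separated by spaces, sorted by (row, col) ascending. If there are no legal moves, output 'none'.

Answer: (0,2) (0,3) (1,1) (2,1) (4,1) (4,2) (4,3) (4,5)

Derivation:
(0,2): flips 1 -> legal
(0,3): flips 1 -> legal
(0,4): no bracket -> illegal
(1,1): flips 2 -> legal
(1,2): no bracket -> illegal
(1,4): no bracket -> illegal
(2,0): no bracket -> illegal
(2,1): flips 1 -> legal
(3,0): no bracket -> illegal
(4,0): no bracket -> illegal
(4,1): flips 1 -> legal
(4,2): flips 1 -> legal
(4,3): flips 2 -> legal
(4,5): flips 2 -> legal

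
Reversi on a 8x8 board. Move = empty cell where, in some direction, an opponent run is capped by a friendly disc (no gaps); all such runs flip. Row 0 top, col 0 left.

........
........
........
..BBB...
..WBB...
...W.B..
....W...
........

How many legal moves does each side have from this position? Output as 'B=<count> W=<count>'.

-- B to move --
(3,1): no bracket -> illegal
(4,1): flips 1 -> legal
(5,1): flips 1 -> legal
(5,2): flips 1 -> legal
(5,4): no bracket -> illegal
(6,2): flips 1 -> legal
(6,3): flips 1 -> legal
(6,5): no bracket -> illegal
(7,3): flips 1 -> legal
(7,4): no bracket -> illegal
(7,5): no bracket -> illegal
B mobility = 6
-- W to move --
(2,1): no bracket -> illegal
(2,2): flips 1 -> legal
(2,3): flips 2 -> legal
(2,4): flips 1 -> legal
(2,5): no bracket -> illegal
(3,1): no bracket -> illegal
(3,5): flips 1 -> legal
(4,1): no bracket -> illegal
(4,5): flips 2 -> legal
(4,6): flips 1 -> legal
(5,2): no bracket -> illegal
(5,4): no bracket -> illegal
(5,6): no bracket -> illegal
(6,5): no bracket -> illegal
(6,6): no bracket -> illegal
W mobility = 6

Answer: B=6 W=6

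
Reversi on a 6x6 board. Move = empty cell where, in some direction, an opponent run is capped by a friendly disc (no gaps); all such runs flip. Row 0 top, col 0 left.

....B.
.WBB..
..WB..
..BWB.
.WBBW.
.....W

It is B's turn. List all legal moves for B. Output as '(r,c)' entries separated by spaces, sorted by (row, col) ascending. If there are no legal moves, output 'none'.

Answer: (1,0) (2,1) (2,4) (3,1) (4,0) (4,5) (5,0) (5,4)

Derivation:
(0,0): no bracket -> illegal
(0,1): no bracket -> illegal
(0,2): no bracket -> illegal
(1,0): flips 1 -> legal
(2,0): no bracket -> illegal
(2,1): flips 1 -> legal
(2,4): flips 1 -> legal
(3,0): no bracket -> illegal
(3,1): flips 1 -> legal
(3,5): no bracket -> illegal
(4,0): flips 1 -> legal
(4,5): flips 1 -> legal
(5,0): flips 1 -> legal
(5,1): no bracket -> illegal
(5,2): no bracket -> illegal
(5,3): no bracket -> illegal
(5,4): flips 1 -> legal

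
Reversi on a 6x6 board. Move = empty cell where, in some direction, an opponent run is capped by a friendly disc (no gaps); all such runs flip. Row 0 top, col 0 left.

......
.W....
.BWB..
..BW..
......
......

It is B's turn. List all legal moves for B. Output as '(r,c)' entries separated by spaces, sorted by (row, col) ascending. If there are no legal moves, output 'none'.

(0,0): no bracket -> illegal
(0,1): flips 1 -> legal
(0,2): no bracket -> illegal
(1,0): no bracket -> illegal
(1,2): flips 1 -> legal
(1,3): no bracket -> illegal
(2,0): no bracket -> illegal
(2,4): no bracket -> illegal
(3,1): no bracket -> illegal
(3,4): flips 1 -> legal
(4,2): no bracket -> illegal
(4,3): flips 1 -> legal
(4,4): no bracket -> illegal

Answer: (0,1) (1,2) (3,4) (4,3)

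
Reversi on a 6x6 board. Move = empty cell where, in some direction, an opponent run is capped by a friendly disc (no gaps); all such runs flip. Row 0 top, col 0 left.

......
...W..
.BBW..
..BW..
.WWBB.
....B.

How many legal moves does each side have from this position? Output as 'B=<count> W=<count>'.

Answer: B=8 W=7

Derivation:
-- B to move --
(0,2): no bracket -> illegal
(0,3): flips 3 -> legal
(0,4): flips 1 -> legal
(1,2): no bracket -> illegal
(1,4): flips 1 -> legal
(2,4): flips 1 -> legal
(3,0): no bracket -> illegal
(3,1): no bracket -> illegal
(3,4): flips 1 -> legal
(4,0): flips 2 -> legal
(5,0): flips 1 -> legal
(5,1): no bracket -> illegal
(5,2): flips 1 -> legal
(5,3): no bracket -> illegal
B mobility = 8
-- W to move --
(1,0): no bracket -> illegal
(1,1): flips 1 -> legal
(1,2): flips 2 -> legal
(2,0): flips 2 -> legal
(3,0): no bracket -> illegal
(3,1): flips 2 -> legal
(3,4): no bracket -> illegal
(3,5): no bracket -> illegal
(4,5): flips 2 -> legal
(5,2): no bracket -> illegal
(5,3): flips 1 -> legal
(5,5): flips 1 -> legal
W mobility = 7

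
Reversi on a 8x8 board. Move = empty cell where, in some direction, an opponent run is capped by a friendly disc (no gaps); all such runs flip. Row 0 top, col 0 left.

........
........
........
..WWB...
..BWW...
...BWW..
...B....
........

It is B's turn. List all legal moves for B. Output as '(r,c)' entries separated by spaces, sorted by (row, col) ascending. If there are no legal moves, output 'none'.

Answer: (2,2) (2,3) (2,4) (3,1) (3,5) (4,5) (5,2) (5,6) (6,4)

Derivation:
(2,1): no bracket -> illegal
(2,2): flips 1 -> legal
(2,3): flips 2 -> legal
(2,4): flips 1 -> legal
(3,1): flips 2 -> legal
(3,5): flips 1 -> legal
(4,1): no bracket -> illegal
(4,5): flips 3 -> legal
(4,6): no bracket -> illegal
(5,2): flips 1 -> legal
(5,6): flips 2 -> legal
(6,4): flips 2 -> legal
(6,5): no bracket -> illegal
(6,6): no bracket -> illegal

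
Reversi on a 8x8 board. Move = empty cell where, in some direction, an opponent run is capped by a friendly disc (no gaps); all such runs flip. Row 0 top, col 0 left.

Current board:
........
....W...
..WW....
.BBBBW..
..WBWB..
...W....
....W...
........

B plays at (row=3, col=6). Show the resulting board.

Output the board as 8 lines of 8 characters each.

Place B at (3,6); scan 8 dirs for brackets.
Dir NW: first cell '.' (not opp) -> no flip
Dir N: first cell '.' (not opp) -> no flip
Dir NE: first cell '.' (not opp) -> no flip
Dir W: opp run (3,5) capped by B -> flip
Dir E: first cell '.' (not opp) -> no flip
Dir SW: first cell 'B' (not opp) -> no flip
Dir S: first cell '.' (not opp) -> no flip
Dir SE: first cell '.' (not opp) -> no flip
All flips: (3,5)

Answer: ........
....W...
..WW....
.BBBBBB.
..WBWB..
...W....
....W...
........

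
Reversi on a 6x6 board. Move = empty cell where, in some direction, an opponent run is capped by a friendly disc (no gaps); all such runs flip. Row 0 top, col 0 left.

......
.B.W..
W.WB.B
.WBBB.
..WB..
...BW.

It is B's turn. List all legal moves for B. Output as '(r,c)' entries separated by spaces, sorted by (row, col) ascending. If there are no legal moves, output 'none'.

(0,2): no bracket -> illegal
(0,3): flips 1 -> legal
(0,4): no bracket -> illegal
(1,0): no bracket -> illegal
(1,2): flips 1 -> legal
(1,4): no bracket -> illegal
(2,1): flips 1 -> legal
(2,4): no bracket -> illegal
(3,0): flips 1 -> legal
(4,0): no bracket -> illegal
(4,1): flips 1 -> legal
(4,4): no bracket -> illegal
(4,5): no bracket -> illegal
(5,1): flips 1 -> legal
(5,2): flips 1 -> legal
(5,5): flips 1 -> legal

Answer: (0,3) (1,2) (2,1) (3,0) (4,1) (5,1) (5,2) (5,5)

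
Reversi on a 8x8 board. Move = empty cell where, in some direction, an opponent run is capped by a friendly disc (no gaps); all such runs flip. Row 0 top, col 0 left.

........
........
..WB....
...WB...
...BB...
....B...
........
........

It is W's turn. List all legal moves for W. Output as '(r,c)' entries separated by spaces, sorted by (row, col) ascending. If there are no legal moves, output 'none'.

(1,2): no bracket -> illegal
(1,3): flips 1 -> legal
(1,4): no bracket -> illegal
(2,4): flips 1 -> legal
(2,5): no bracket -> illegal
(3,2): no bracket -> illegal
(3,5): flips 1 -> legal
(4,2): no bracket -> illegal
(4,5): no bracket -> illegal
(5,2): no bracket -> illegal
(5,3): flips 1 -> legal
(5,5): flips 1 -> legal
(6,3): no bracket -> illegal
(6,4): no bracket -> illegal
(6,5): no bracket -> illegal

Answer: (1,3) (2,4) (3,5) (5,3) (5,5)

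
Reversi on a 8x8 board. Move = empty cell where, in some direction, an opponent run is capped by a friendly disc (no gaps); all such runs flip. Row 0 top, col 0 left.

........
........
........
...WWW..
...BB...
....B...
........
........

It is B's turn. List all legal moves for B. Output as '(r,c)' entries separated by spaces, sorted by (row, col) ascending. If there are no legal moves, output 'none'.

Answer: (2,2) (2,3) (2,4) (2,5) (2,6)

Derivation:
(2,2): flips 1 -> legal
(2,3): flips 1 -> legal
(2,4): flips 1 -> legal
(2,5): flips 1 -> legal
(2,6): flips 1 -> legal
(3,2): no bracket -> illegal
(3,6): no bracket -> illegal
(4,2): no bracket -> illegal
(4,5): no bracket -> illegal
(4,6): no bracket -> illegal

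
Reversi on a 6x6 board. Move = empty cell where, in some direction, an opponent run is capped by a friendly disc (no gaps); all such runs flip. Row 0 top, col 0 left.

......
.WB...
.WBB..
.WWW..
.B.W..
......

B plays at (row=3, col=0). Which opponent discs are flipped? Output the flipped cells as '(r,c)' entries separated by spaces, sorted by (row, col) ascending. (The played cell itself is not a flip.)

Answer: (2,1)

Derivation:
Dir NW: edge -> no flip
Dir N: first cell '.' (not opp) -> no flip
Dir NE: opp run (2,1) capped by B -> flip
Dir W: edge -> no flip
Dir E: opp run (3,1) (3,2) (3,3), next='.' -> no flip
Dir SW: edge -> no flip
Dir S: first cell '.' (not opp) -> no flip
Dir SE: first cell 'B' (not opp) -> no flip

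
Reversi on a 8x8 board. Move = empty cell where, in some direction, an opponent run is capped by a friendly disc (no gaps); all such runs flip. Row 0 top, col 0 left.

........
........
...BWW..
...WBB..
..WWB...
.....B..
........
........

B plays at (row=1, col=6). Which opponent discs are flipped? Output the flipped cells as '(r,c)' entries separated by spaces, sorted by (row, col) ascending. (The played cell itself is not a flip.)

Dir NW: first cell '.' (not opp) -> no flip
Dir N: first cell '.' (not opp) -> no flip
Dir NE: first cell '.' (not opp) -> no flip
Dir W: first cell '.' (not opp) -> no flip
Dir E: first cell '.' (not opp) -> no flip
Dir SW: opp run (2,5) capped by B -> flip
Dir S: first cell '.' (not opp) -> no flip
Dir SE: first cell '.' (not opp) -> no flip

Answer: (2,5)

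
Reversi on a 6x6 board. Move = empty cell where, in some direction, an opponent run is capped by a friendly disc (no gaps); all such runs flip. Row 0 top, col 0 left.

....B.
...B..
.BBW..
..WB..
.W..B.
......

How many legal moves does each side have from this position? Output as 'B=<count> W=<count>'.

Answer: B=4 W=6

Derivation:
-- B to move --
(1,2): no bracket -> illegal
(1,4): no bracket -> illegal
(2,4): flips 1 -> legal
(3,0): no bracket -> illegal
(3,1): flips 1 -> legal
(3,4): no bracket -> illegal
(4,0): no bracket -> illegal
(4,2): flips 1 -> legal
(4,3): flips 1 -> legal
(5,0): no bracket -> illegal
(5,1): no bracket -> illegal
(5,2): no bracket -> illegal
B mobility = 4
-- W to move --
(0,2): no bracket -> illegal
(0,3): flips 1 -> legal
(0,5): no bracket -> illegal
(1,0): flips 1 -> legal
(1,1): no bracket -> illegal
(1,2): flips 1 -> legal
(1,4): no bracket -> illegal
(1,5): no bracket -> illegal
(2,0): flips 2 -> legal
(2,4): no bracket -> illegal
(3,0): no bracket -> illegal
(3,1): no bracket -> illegal
(3,4): flips 1 -> legal
(3,5): no bracket -> illegal
(4,2): no bracket -> illegal
(4,3): flips 1 -> legal
(4,5): no bracket -> illegal
(5,3): no bracket -> illegal
(5,4): no bracket -> illegal
(5,5): no bracket -> illegal
W mobility = 6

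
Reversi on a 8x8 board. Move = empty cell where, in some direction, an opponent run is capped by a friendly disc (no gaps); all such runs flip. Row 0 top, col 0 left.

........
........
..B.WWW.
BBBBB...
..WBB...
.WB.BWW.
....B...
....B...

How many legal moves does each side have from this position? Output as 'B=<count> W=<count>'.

-- B to move --
(1,3): no bracket -> illegal
(1,4): flips 1 -> legal
(1,5): flips 1 -> legal
(1,6): flips 1 -> legal
(1,7): no bracket -> illegal
(2,3): no bracket -> illegal
(2,7): no bracket -> illegal
(3,5): no bracket -> illegal
(3,6): no bracket -> illegal
(3,7): no bracket -> illegal
(4,0): no bracket -> illegal
(4,1): flips 1 -> legal
(4,5): no bracket -> illegal
(4,6): flips 1 -> legal
(4,7): no bracket -> illegal
(5,0): flips 1 -> legal
(5,3): flips 1 -> legal
(5,7): flips 2 -> legal
(6,0): flips 2 -> legal
(6,1): no bracket -> illegal
(6,2): no bracket -> illegal
(6,5): no bracket -> illegal
(6,6): flips 1 -> legal
(6,7): no bracket -> illegal
B mobility = 10
-- W to move --
(1,1): flips 3 -> legal
(1,2): flips 2 -> legal
(1,3): no bracket -> illegal
(2,0): flips 1 -> legal
(2,1): no bracket -> illegal
(2,3): no bracket -> illegal
(3,5): no bracket -> illegal
(4,0): no bracket -> illegal
(4,1): no bracket -> illegal
(4,5): flips 2 -> legal
(5,3): flips 2 -> legal
(6,1): flips 3 -> legal
(6,2): flips 1 -> legal
(6,3): no bracket -> illegal
(6,5): no bracket -> illegal
(7,3): flips 1 -> legal
(7,5): no bracket -> illegal
W mobility = 8

Answer: B=10 W=8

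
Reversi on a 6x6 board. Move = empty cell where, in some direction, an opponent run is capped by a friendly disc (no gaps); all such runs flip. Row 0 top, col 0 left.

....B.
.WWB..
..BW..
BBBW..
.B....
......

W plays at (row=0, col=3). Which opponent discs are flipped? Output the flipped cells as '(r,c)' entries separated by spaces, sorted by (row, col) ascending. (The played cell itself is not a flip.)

Answer: (1,3)

Derivation:
Dir NW: edge -> no flip
Dir N: edge -> no flip
Dir NE: edge -> no flip
Dir W: first cell '.' (not opp) -> no flip
Dir E: opp run (0,4), next='.' -> no flip
Dir SW: first cell 'W' (not opp) -> no flip
Dir S: opp run (1,3) capped by W -> flip
Dir SE: first cell '.' (not opp) -> no flip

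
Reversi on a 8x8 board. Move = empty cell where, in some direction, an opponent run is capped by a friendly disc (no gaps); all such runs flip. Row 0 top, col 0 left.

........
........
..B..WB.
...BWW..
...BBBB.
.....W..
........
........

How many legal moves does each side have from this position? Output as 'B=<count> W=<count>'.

Answer: B=8 W=10

Derivation:
-- B to move --
(1,4): no bracket -> illegal
(1,5): flips 2 -> legal
(1,6): flips 2 -> legal
(2,3): flips 1 -> legal
(2,4): flips 3 -> legal
(3,6): flips 2 -> legal
(5,4): no bracket -> illegal
(5,6): no bracket -> illegal
(6,4): flips 1 -> legal
(6,5): flips 1 -> legal
(6,6): flips 1 -> legal
B mobility = 8
-- W to move --
(1,1): flips 3 -> legal
(1,2): no bracket -> illegal
(1,3): no bracket -> illegal
(1,5): no bracket -> illegal
(1,6): no bracket -> illegal
(1,7): flips 1 -> legal
(2,1): no bracket -> illegal
(2,3): no bracket -> illegal
(2,4): no bracket -> illegal
(2,7): flips 1 -> legal
(3,1): no bracket -> illegal
(3,2): flips 1 -> legal
(3,6): no bracket -> illegal
(3,7): flips 1 -> legal
(4,2): no bracket -> illegal
(4,7): no bracket -> illegal
(5,2): flips 1 -> legal
(5,3): flips 1 -> legal
(5,4): flips 1 -> legal
(5,6): flips 1 -> legal
(5,7): flips 1 -> legal
W mobility = 10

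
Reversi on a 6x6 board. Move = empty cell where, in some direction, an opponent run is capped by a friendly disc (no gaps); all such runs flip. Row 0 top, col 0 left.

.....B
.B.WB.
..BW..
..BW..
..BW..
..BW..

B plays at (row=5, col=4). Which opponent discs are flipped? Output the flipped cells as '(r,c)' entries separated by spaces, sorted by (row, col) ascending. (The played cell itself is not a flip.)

Dir NW: opp run (4,3) capped by B -> flip
Dir N: first cell '.' (not opp) -> no flip
Dir NE: first cell '.' (not opp) -> no flip
Dir W: opp run (5,3) capped by B -> flip
Dir E: first cell '.' (not opp) -> no flip
Dir SW: edge -> no flip
Dir S: edge -> no flip
Dir SE: edge -> no flip

Answer: (4,3) (5,3)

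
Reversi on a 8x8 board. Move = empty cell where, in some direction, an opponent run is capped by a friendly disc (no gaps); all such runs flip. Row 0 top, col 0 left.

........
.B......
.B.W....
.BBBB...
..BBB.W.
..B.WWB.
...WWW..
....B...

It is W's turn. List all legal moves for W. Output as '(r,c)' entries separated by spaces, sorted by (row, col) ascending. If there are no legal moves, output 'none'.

(0,0): no bracket -> illegal
(0,1): no bracket -> illegal
(0,2): no bracket -> illegal
(1,0): flips 3 -> legal
(1,2): no bracket -> illegal
(2,0): no bracket -> illegal
(2,2): flips 2 -> legal
(2,4): flips 2 -> legal
(2,5): no bracket -> illegal
(3,0): no bracket -> illegal
(3,5): no bracket -> illegal
(4,0): no bracket -> illegal
(4,1): flips 2 -> legal
(4,5): flips 1 -> legal
(4,7): flips 1 -> legal
(5,1): no bracket -> illegal
(5,3): flips 2 -> legal
(5,7): flips 1 -> legal
(6,1): no bracket -> illegal
(6,2): no bracket -> illegal
(6,6): flips 1 -> legal
(6,7): no bracket -> illegal
(7,3): no bracket -> illegal
(7,5): no bracket -> illegal

Answer: (1,0) (2,2) (2,4) (4,1) (4,5) (4,7) (5,3) (5,7) (6,6)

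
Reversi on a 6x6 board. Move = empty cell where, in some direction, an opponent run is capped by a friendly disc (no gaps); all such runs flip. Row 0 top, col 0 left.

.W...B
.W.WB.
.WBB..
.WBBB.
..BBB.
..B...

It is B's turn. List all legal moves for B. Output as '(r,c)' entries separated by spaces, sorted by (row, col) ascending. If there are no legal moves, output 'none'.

Answer: (0,0) (0,3) (0,4) (1,0) (1,2) (2,0) (3,0) (4,0)

Derivation:
(0,0): flips 1 -> legal
(0,2): no bracket -> illegal
(0,3): flips 1 -> legal
(0,4): flips 1 -> legal
(1,0): flips 1 -> legal
(1,2): flips 1 -> legal
(2,0): flips 2 -> legal
(2,4): no bracket -> illegal
(3,0): flips 1 -> legal
(4,0): flips 1 -> legal
(4,1): no bracket -> illegal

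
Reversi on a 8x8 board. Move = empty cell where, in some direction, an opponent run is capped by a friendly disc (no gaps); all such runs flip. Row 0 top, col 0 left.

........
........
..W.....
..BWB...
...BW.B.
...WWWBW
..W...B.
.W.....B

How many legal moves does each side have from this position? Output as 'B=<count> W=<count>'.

-- B to move --
(1,1): flips 4 -> legal
(1,2): flips 1 -> legal
(1,3): no bracket -> illegal
(2,1): no bracket -> illegal
(2,3): flips 1 -> legal
(2,4): no bracket -> illegal
(3,1): no bracket -> illegal
(3,5): no bracket -> illegal
(4,2): no bracket -> illegal
(4,5): flips 1 -> legal
(4,7): no bracket -> illegal
(5,1): no bracket -> illegal
(5,2): flips 3 -> legal
(6,0): no bracket -> illegal
(6,1): no bracket -> illegal
(6,3): flips 1 -> legal
(6,4): flips 3 -> legal
(6,5): flips 1 -> legal
(6,7): no bracket -> illegal
(7,0): no bracket -> illegal
(7,2): no bracket -> illegal
(7,3): no bracket -> illegal
B mobility = 8
-- W to move --
(2,1): flips 2 -> legal
(2,3): no bracket -> illegal
(2,4): flips 1 -> legal
(2,5): no bracket -> illegal
(3,1): flips 1 -> legal
(3,5): flips 2 -> legal
(3,6): no bracket -> illegal
(3,7): flips 1 -> legal
(4,1): no bracket -> illegal
(4,2): flips 2 -> legal
(4,5): no bracket -> illegal
(4,7): no bracket -> illegal
(5,2): no bracket -> illegal
(6,5): no bracket -> illegal
(6,7): no bracket -> illegal
(7,5): flips 1 -> legal
(7,6): no bracket -> illegal
W mobility = 7

Answer: B=8 W=7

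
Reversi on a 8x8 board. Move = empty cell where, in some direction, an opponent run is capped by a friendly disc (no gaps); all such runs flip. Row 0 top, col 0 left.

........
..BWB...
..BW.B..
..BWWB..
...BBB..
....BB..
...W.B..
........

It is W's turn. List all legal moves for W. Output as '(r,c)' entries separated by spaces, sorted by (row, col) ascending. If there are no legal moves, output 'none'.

(0,1): flips 1 -> legal
(0,2): no bracket -> illegal
(0,3): no bracket -> illegal
(0,4): no bracket -> illegal
(0,5): flips 1 -> legal
(1,1): flips 2 -> legal
(1,5): flips 1 -> legal
(1,6): flips 1 -> legal
(2,1): flips 1 -> legal
(2,4): no bracket -> illegal
(2,6): no bracket -> illegal
(3,1): flips 2 -> legal
(3,6): flips 3 -> legal
(4,1): flips 1 -> legal
(4,2): no bracket -> illegal
(4,6): no bracket -> illegal
(5,2): flips 1 -> legal
(5,3): flips 1 -> legal
(5,6): flips 1 -> legal
(6,4): flips 2 -> legal
(6,6): flips 2 -> legal
(7,4): no bracket -> illegal
(7,5): no bracket -> illegal
(7,6): no bracket -> illegal

Answer: (0,1) (0,5) (1,1) (1,5) (1,6) (2,1) (3,1) (3,6) (4,1) (5,2) (5,3) (5,6) (6,4) (6,6)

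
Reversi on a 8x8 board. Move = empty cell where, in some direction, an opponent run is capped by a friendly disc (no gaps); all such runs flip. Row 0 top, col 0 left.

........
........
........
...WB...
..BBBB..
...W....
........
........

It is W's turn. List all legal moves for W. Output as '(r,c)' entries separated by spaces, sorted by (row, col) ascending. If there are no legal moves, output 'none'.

Answer: (3,1) (3,5) (5,1) (5,5)

Derivation:
(2,3): no bracket -> illegal
(2,4): no bracket -> illegal
(2,5): no bracket -> illegal
(3,1): flips 1 -> legal
(3,2): no bracket -> illegal
(3,5): flips 2 -> legal
(3,6): no bracket -> illegal
(4,1): no bracket -> illegal
(4,6): no bracket -> illegal
(5,1): flips 1 -> legal
(5,2): no bracket -> illegal
(5,4): no bracket -> illegal
(5,5): flips 1 -> legal
(5,6): no bracket -> illegal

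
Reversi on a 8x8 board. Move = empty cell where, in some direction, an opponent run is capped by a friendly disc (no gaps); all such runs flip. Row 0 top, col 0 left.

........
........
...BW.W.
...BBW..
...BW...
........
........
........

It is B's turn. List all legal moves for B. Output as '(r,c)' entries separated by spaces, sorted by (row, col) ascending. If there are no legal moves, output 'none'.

Answer: (1,4) (1,5) (2,5) (3,6) (4,5) (5,4) (5,5)

Derivation:
(1,3): no bracket -> illegal
(1,4): flips 1 -> legal
(1,5): flips 1 -> legal
(1,6): no bracket -> illegal
(1,7): no bracket -> illegal
(2,5): flips 1 -> legal
(2,7): no bracket -> illegal
(3,6): flips 1 -> legal
(3,7): no bracket -> illegal
(4,5): flips 1 -> legal
(4,6): no bracket -> illegal
(5,3): no bracket -> illegal
(5,4): flips 1 -> legal
(5,5): flips 1 -> legal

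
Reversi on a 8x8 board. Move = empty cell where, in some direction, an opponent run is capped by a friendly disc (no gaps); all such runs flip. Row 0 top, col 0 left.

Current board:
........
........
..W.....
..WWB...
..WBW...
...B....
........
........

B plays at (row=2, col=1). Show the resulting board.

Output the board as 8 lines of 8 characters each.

Place B at (2,1); scan 8 dirs for brackets.
Dir NW: first cell '.' (not opp) -> no flip
Dir N: first cell '.' (not opp) -> no flip
Dir NE: first cell '.' (not opp) -> no flip
Dir W: first cell '.' (not opp) -> no flip
Dir E: opp run (2,2), next='.' -> no flip
Dir SW: first cell '.' (not opp) -> no flip
Dir S: first cell '.' (not opp) -> no flip
Dir SE: opp run (3,2) capped by B -> flip
All flips: (3,2)

Answer: ........
........
.BW.....
..BWB...
..WBW...
...B....
........
........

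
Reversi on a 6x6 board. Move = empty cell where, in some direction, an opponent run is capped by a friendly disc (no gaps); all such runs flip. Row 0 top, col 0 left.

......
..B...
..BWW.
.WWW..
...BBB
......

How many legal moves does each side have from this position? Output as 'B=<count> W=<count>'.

Answer: B=6 W=8

Derivation:
-- B to move --
(1,3): flips 2 -> legal
(1,4): no bracket -> illegal
(1,5): no bracket -> illegal
(2,0): no bracket -> illegal
(2,1): flips 1 -> legal
(2,5): flips 2 -> legal
(3,0): no bracket -> illegal
(3,4): flips 1 -> legal
(3,5): no bracket -> illegal
(4,0): flips 1 -> legal
(4,1): no bracket -> illegal
(4,2): flips 1 -> legal
B mobility = 6
-- W to move --
(0,1): flips 1 -> legal
(0,2): flips 2 -> legal
(0,3): no bracket -> illegal
(1,1): flips 1 -> legal
(1,3): flips 1 -> legal
(2,1): flips 1 -> legal
(3,4): no bracket -> illegal
(3,5): no bracket -> illegal
(4,2): no bracket -> illegal
(5,2): no bracket -> illegal
(5,3): flips 1 -> legal
(5,4): flips 1 -> legal
(5,5): flips 1 -> legal
W mobility = 8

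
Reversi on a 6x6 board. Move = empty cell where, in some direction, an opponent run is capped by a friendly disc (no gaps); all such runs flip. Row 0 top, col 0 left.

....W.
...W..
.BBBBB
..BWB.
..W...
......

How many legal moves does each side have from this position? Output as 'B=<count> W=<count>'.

-- B to move --
(0,2): flips 1 -> legal
(0,3): flips 1 -> legal
(0,5): no bracket -> illegal
(1,2): no bracket -> illegal
(1,4): no bracket -> illegal
(1,5): no bracket -> illegal
(3,1): no bracket -> illegal
(4,1): no bracket -> illegal
(4,3): flips 1 -> legal
(4,4): flips 1 -> legal
(5,1): flips 2 -> legal
(5,2): flips 1 -> legal
(5,3): no bracket -> illegal
B mobility = 6
-- W to move --
(1,0): no bracket -> illegal
(1,1): flips 1 -> legal
(1,2): flips 2 -> legal
(1,4): no bracket -> illegal
(1,5): flips 1 -> legal
(2,0): no bracket -> illegal
(3,0): no bracket -> illegal
(3,1): flips 2 -> legal
(3,5): flips 2 -> legal
(4,1): no bracket -> illegal
(4,3): no bracket -> illegal
(4,4): no bracket -> illegal
(4,5): no bracket -> illegal
W mobility = 5

Answer: B=6 W=5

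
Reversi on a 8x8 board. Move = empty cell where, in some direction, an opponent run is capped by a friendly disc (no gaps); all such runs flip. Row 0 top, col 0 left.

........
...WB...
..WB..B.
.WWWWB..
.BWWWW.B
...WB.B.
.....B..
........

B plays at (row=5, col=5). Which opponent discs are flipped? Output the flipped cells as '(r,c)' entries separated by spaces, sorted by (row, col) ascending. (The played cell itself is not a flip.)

Dir NW: opp run (4,4) (3,3) (2,2), next='.' -> no flip
Dir N: opp run (4,5) capped by B -> flip
Dir NE: first cell '.' (not opp) -> no flip
Dir W: first cell 'B' (not opp) -> no flip
Dir E: first cell 'B' (not opp) -> no flip
Dir SW: first cell '.' (not opp) -> no flip
Dir S: first cell 'B' (not opp) -> no flip
Dir SE: first cell '.' (not opp) -> no flip

Answer: (4,5)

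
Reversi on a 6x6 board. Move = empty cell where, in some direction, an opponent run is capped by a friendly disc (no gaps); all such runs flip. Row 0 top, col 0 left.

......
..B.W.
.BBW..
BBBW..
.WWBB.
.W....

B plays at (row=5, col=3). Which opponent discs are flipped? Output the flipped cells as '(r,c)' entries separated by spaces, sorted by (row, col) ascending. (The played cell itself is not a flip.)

Dir NW: opp run (4,2) capped by B -> flip
Dir N: first cell 'B' (not opp) -> no flip
Dir NE: first cell 'B' (not opp) -> no flip
Dir W: first cell '.' (not opp) -> no flip
Dir E: first cell '.' (not opp) -> no flip
Dir SW: edge -> no flip
Dir S: edge -> no flip
Dir SE: edge -> no flip

Answer: (4,2)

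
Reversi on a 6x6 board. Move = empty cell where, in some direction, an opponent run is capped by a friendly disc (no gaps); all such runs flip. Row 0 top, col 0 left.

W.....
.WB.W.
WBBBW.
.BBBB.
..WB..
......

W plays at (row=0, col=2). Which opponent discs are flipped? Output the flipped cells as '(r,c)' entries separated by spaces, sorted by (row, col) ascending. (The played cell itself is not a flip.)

Answer: (1,2) (2,2) (3,2)

Derivation:
Dir NW: edge -> no flip
Dir N: edge -> no flip
Dir NE: edge -> no flip
Dir W: first cell '.' (not opp) -> no flip
Dir E: first cell '.' (not opp) -> no flip
Dir SW: first cell 'W' (not opp) -> no flip
Dir S: opp run (1,2) (2,2) (3,2) capped by W -> flip
Dir SE: first cell '.' (not opp) -> no flip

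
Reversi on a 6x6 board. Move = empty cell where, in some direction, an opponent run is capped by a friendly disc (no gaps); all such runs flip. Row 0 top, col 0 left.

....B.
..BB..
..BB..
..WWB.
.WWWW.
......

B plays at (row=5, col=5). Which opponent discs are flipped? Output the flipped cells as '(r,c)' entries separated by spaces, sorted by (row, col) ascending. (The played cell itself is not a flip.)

Dir NW: opp run (4,4) (3,3) capped by B -> flip
Dir N: first cell '.' (not opp) -> no flip
Dir NE: edge -> no flip
Dir W: first cell '.' (not opp) -> no flip
Dir E: edge -> no flip
Dir SW: edge -> no flip
Dir S: edge -> no flip
Dir SE: edge -> no flip

Answer: (3,3) (4,4)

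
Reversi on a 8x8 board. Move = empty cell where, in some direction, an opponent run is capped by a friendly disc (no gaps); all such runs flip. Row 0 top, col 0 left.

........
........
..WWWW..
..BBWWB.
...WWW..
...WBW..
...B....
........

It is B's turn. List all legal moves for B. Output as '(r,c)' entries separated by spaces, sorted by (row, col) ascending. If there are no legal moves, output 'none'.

Answer: (1,1) (1,2) (1,3) (1,4) (1,5) (5,2) (5,6) (6,6)

Derivation:
(1,1): flips 1 -> legal
(1,2): flips 1 -> legal
(1,3): flips 1 -> legal
(1,4): flips 5 -> legal
(1,5): flips 1 -> legal
(1,6): no bracket -> illegal
(2,1): no bracket -> illegal
(2,6): no bracket -> illegal
(3,1): no bracket -> illegal
(4,2): no bracket -> illegal
(4,6): no bracket -> illegal
(5,2): flips 1 -> legal
(5,6): flips 1 -> legal
(6,2): no bracket -> illegal
(6,4): no bracket -> illegal
(6,5): no bracket -> illegal
(6,6): flips 2 -> legal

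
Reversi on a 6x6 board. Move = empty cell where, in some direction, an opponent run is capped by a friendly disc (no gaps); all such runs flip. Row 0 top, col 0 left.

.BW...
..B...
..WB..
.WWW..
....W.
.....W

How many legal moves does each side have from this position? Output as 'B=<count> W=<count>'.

-- B to move --
(0,3): flips 1 -> legal
(1,1): no bracket -> illegal
(1,3): no bracket -> illegal
(2,0): no bracket -> illegal
(2,1): flips 1 -> legal
(2,4): no bracket -> illegal
(3,0): no bracket -> illegal
(3,4): no bracket -> illegal
(3,5): no bracket -> illegal
(4,0): no bracket -> illegal
(4,1): flips 1 -> legal
(4,2): flips 2 -> legal
(4,3): flips 1 -> legal
(4,5): no bracket -> illegal
(5,3): no bracket -> illegal
(5,4): no bracket -> illegal
B mobility = 5
-- W to move --
(0,0): flips 1 -> legal
(0,3): no bracket -> illegal
(1,0): no bracket -> illegal
(1,1): no bracket -> illegal
(1,3): flips 1 -> legal
(1,4): flips 1 -> legal
(2,1): no bracket -> illegal
(2,4): flips 1 -> legal
(3,4): no bracket -> illegal
W mobility = 4

Answer: B=5 W=4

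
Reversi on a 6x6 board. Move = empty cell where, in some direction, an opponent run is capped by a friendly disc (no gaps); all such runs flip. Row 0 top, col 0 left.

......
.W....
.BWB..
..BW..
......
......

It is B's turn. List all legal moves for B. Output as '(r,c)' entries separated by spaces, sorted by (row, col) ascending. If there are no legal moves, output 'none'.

(0,0): no bracket -> illegal
(0,1): flips 1 -> legal
(0,2): no bracket -> illegal
(1,0): no bracket -> illegal
(1,2): flips 1 -> legal
(1,3): no bracket -> illegal
(2,0): no bracket -> illegal
(2,4): no bracket -> illegal
(3,1): no bracket -> illegal
(3,4): flips 1 -> legal
(4,2): no bracket -> illegal
(4,3): flips 1 -> legal
(4,4): no bracket -> illegal

Answer: (0,1) (1,2) (3,4) (4,3)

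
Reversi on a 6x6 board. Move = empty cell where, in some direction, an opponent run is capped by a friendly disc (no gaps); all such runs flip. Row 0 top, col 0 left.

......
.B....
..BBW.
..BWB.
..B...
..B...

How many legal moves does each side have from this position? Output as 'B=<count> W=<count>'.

Answer: B=5 W=7

Derivation:
-- B to move --
(1,3): no bracket -> illegal
(1,4): flips 1 -> legal
(1,5): flips 2 -> legal
(2,5): flips 1 -> legal
(3,5): no bracket -> illegal
(4,3): flips 1 -> legal
(4,4): flips 1 -> legal
B mobility = 5
-- W to move --
(0,0): flips 2 -> legal
(0,1): no bracket -> illegal
(0,2): no bracket -> illegal
(1,0): no bracket -> illegal
(1,2): no bracket -> illegal
(1,3): flips 1 -> legal
(1,4): no bracket -> illegal
(2,0): no bracket -> illegal
(2,1): flips 2 -> legal
(2,5): no bracket -> illegal
(3,1): flips 1 -> legal
(3,5): flips 1 -> legal
(4,1): no bracket -> illegal
(4,3): no bracket -> illegal
(4,4): flips 1 -> legal
(4,5): no bracket -> illegal
(5,1): flips 1 -> legal
(5,3): no bracket -> illegal
W mobility = 7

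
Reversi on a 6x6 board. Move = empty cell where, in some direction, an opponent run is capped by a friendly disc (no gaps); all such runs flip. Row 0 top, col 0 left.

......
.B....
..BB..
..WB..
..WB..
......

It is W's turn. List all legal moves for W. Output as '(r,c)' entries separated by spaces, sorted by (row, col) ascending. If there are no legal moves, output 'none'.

Answer: (1,2) (1,4) (2,4) (3,4) (4,4) (5,4)

Derivation:
(0,0): no bracket -> illegal
(0,1): no bracket -> illegal
(0,2): no bracket -> illegal
(1,0): no bracket -> illegal
(1,2): flips 1 -> legal
(1,3): no bracket -> illegal
(1,4): flips 1 -> legal
(2,0): no bracket -> illegal
(2,1): no bracket -> illegal
(2,4): flips 1 -> legal
(3,1): no bracket -> illegal
(3,4): flips 1 -> legal
(4,4): flips 1 -> legal
(5,2): no bracket -> illegal
(5,3): no bracket -> illegal
(5,4): flips 1 -> legal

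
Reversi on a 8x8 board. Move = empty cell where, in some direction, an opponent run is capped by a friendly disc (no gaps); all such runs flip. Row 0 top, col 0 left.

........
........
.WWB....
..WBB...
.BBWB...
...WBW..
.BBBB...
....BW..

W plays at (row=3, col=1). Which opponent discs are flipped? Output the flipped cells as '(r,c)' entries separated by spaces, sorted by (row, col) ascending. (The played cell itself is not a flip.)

Answer: (4,2)

Derivation:
Dir NW: first cell '.' (not opp) -> no flip
Dir N: first cell 'W' (not opp) -> no flip
Dir NE: first cell 'W' (not opp) -> no flip
Dir W: first cell '.' (not opp) -> no flip
Dir E: first cell 'W' (not opp) -> no flip
Dir SW: first cell '.' (not opp) -> no flip
Dir S: opp run (4,1), next='.' -> no flip
Dir SE: opp run (4,2) capped by W -> flip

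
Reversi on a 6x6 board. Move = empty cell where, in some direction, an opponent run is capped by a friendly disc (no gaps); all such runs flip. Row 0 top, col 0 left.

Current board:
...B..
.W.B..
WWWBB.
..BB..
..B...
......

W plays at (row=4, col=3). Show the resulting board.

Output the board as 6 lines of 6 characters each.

Place W at (4,3); scan 8 dirs for brackets.
Dir NW: opp run (3,2) capped by W -> flip
Dir N: opp run (3,3) (2,3) (1,3) (0,3), next=edge -> no flip
Dir NE: first cell '.' (not opp) -> no flip
Dir W: opp run (4,2), next='.' -> no flip
Dir E: first cell '.' (not opp) -> no flip
Dir SW: first cell '.' (not opp) -> no flip
Dir S: first cell '.' (not opp) -> no flip
Dir SE: first cell '.' (not opp) -> no flip
All flips: (3,2)

Answer: ...B..
.W.B..
WWWBB.
..WB..
..BW..
......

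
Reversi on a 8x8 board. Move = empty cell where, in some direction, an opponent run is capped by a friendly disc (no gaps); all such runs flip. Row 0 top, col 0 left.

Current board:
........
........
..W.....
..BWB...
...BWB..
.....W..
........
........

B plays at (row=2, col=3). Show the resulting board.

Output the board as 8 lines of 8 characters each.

Answer: ........
........
..WB....
..BBB...
...BWB..
.....W..
........
........

Derivation:
Place B at (2,3); scan 8 dirs for brackets.
Dir NW: first cell '.' (not opp) -> no flip
Dir N: first cell '.' (not opp) -> no flip
Dir NE: first cell '.' (not opp) -> no flip
Dir W: opp run (2,2), next='.' -> no flip
Dir E: first cell '.' (not opp) -> no flip
Dir SW: first cell 'B' (not opp) -> no flip
Dir S: opp run (3,3) capped by B -> flip
Dir SE: first cell 'B' (not opp) -> no flip
All flips: (3,3)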